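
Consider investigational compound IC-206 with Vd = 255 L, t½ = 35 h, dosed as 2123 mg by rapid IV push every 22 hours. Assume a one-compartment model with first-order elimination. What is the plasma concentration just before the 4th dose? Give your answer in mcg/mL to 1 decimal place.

f = (1/2)^(τ/t½) = (1/2)^(22/35) ≈ 0.6468.
C₀ = D/Vd = 2123/255 ≈ 8.325 mcg/mL.
Before the 4th dose, 3 doses have been given. Superposition: Cmin = C₀·(f + f² + … + f^3).
≈ 8.325 × (0.6468 + 0.4184 + 0.2706) ≈ 8.325 × 1.3358 ≈ 11.121 mcg/mL.

11.1 mcg/mL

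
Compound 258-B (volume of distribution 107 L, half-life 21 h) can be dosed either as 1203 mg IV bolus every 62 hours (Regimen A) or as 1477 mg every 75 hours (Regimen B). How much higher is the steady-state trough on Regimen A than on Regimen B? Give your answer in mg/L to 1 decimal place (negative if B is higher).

0.4 mg/L

Regimen A: f = (1/2)^(62/21) ≈ 0.1292; Cmin,ss = (1203/107)·f/(1−f) ≈ 1.668 mg/L.
Regimen B: f = (1/2)^(75/21) ≈ 0.0841; Cmin,ss = (1477/107)·f/(1−f) ≈ 1.267 mg/L.
Difference ≈ 1.668 − 1.267 ≈ 0.401 mg/L.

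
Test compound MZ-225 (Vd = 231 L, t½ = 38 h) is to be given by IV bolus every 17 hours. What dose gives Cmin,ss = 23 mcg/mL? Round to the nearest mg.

τ/t½ = 17/38 ≈ 0.44737, so f = (1/2)^(17/38) ≈ 0.733379.
Cmin,ss = (D/Vd)·f/(1−f), so D = Cmin,ss·Vd·(1−f)/f.
D = 23 × 231 × (1−f)/f ≈ 23 × 231 × 0.36355 ≈ 1931.54 mg.

1932 mg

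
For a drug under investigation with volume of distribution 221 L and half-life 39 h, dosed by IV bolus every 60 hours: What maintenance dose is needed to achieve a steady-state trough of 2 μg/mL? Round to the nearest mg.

842 mg

τ/t½ = 60/39 ≈ 1.5385, so f = (1/2)^(60/39) ≈ 0.344252.
Cmin,ss = (D/Vd)·f/(1−f), so D = Cmin,ss·Vd·(1−f)/f.
D = 2 × 221 × (1−f)/f ≈ 2 × 221 × 1.90485 ≈ 841.94 mg.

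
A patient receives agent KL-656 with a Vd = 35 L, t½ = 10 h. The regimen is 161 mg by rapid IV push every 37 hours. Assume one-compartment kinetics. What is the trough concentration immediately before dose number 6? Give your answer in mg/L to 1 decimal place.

f = (1/2)^(τ/t½) = (1/2)^(37/10) ≈ 0.0769.
C₀ = D/Vd = 161/35 ≈ 4.600 mg/L.
Before the 6th dose, 5 doses have been given. Superposition: Cmin = C₀·(f + f² + … + f^5).
≈ 4.600 × (0.0769 + 0.0059 + 0.0005 + 0.0000 + 0.0000) ≈ 4.600 × 0.0833 ≈ 0.383 mg/L.

0.4 mg/L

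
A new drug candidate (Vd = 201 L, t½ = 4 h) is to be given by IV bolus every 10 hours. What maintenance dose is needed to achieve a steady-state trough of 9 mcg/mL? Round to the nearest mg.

8424 mg

τ/t½ = 10/4 ≈ 2.5, so f = (1/2)^(10/4) ≈ 0.176777.
Cmin,ss = (D/Vd)·f/(1−f), so D = Cmin,ss·Vd·(1−f)/f.
D = 9 × 201 × (1−f)/f ≈ 9 × 201 × 4.65684 ≈ 8424.22 mg.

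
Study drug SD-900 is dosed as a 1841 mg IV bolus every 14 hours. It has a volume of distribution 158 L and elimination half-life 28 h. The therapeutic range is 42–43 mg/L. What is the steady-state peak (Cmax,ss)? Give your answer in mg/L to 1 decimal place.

Over one 14-h interval, 14/28 ≈ 0.5 half-lives elapse, leaving f ≈ 0.7071 of each dose.
At steady state, accumulation factor R = 1/(1 − e^(−kτ)) ≈ 3.4141.
Each bolus raises the concentration by D/Vd = 1841/158 ≈ 11.652 mg/L.
Steady-state peak Cmax,ss = C₀·R ≈ 11.652 × 3.4141 ≈ 39.781 mg/L.
Peak 39.8 mg/L vs MTC 43 mg/L: below toxic threshold.

39.8 mg/L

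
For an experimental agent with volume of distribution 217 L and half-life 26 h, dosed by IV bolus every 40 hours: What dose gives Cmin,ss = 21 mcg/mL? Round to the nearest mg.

τ/t½ = 40/26 ≈ 1.5385, so f = (1/2)^(40/26) ≈ 0.344252.
Cmin,ss = (D/Vd)·f/(1−f), so D = Cmin,ss·Vd·(1−f)/f.
D = 21 × 217 × (1−f)/f ≈ 21 × 217 × 1.90485 ≈ 8680.40 mg.

8680 mg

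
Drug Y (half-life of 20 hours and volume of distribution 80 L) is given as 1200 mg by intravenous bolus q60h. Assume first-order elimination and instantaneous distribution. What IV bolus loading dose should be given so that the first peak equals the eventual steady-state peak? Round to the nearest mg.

1371 mg

f = (1/2)^(60/20) ≈ 0.125000; accumulation ratio R = 1/(1−f) ≈ 1.14286.
Loading dose to hit Cmax,ss on first dose: D_load = D_maint·R ≈ 1200 × 1.14286 ≈ 1371.43 mg.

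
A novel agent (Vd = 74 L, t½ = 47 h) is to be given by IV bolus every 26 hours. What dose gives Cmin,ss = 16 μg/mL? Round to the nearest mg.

553 mg

τ/t½ = 26/47 ≈ 0.55319, so f = (1/2)^(26/47) ≈ 0.681511.
Cmin,ss = (D/Vd)·f/(1−f), so D = Cmin,ss·Vd·(1−f)/f.
D = 16 × 74 × (1−f)/f ≈ 16 × 74 × 0.46733 ≈ 553.32 mg.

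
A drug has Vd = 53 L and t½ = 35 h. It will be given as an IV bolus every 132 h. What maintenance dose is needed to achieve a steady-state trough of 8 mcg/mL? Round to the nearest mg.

5366 mg

τ/t½ = 132/35 ≈ 3.7714, so f = (1/2)^(132/35) ≈ 0.073230.
Cmin,ss = (D/Vd)·f/(1−f), so D = Cmin,ss·Vd·(1−f)/f.
D = 8 × 53 × (1−f)/f ≈ 8 × 53 × 12.65561 ≈ 5365.98 mg.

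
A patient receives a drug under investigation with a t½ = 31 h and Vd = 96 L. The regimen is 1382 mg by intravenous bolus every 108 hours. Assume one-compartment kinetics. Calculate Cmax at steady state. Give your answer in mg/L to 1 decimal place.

Over one 108-h interval, 108/31 ≈ 3.4839 half-lives elapse, leaving f ≈ 0.0894 of each dose.
At steady state, accumulation factor R = 1/(1 − e^(−kτ)) ≈ 1.0982.
Each bolus raises the concentration by D/Vd = 1382/96 ≈ 14.396 mg/L.
Steady-state peak Cmax,ss = C₀·R ≈ 14.396 × 1.0982 ≈ 15.810 mg/L.

15.8 mg/L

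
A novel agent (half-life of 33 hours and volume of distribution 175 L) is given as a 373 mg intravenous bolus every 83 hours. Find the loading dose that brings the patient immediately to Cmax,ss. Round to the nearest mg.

452 mg

f = (1/2)^(83/33) ≈ 0.174930; accumulation ratio R = 1/(1−f) ≈ 1.21202.
Loading dose to hit Cmax,ss on first dose: D_load = D_maint·R ≈ 373 × 1.21202 ≈ 452.08 mg.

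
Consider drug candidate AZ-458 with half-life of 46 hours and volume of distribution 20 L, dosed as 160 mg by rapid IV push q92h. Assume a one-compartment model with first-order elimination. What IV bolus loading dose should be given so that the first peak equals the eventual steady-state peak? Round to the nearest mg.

f = (1/2)^(92/46) ≈ 0.250000; accumulation ratio R = 1/(1−f) ≈ 1.33333.
Loading dose to hit Cmax,ss on first dose: D_load = D_maint·R ≈ 160 × 1.33333 ≈ 213.33 mg.

213 mg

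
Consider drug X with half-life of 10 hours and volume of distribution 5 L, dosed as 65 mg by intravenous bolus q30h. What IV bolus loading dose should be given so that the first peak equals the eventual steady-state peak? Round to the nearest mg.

74 mg

f = (1/2)^(30/10) ≈ 0.125000; accumulation ratio R = 1/(1−f) ≈ 1.14286.
Loading dose to hit Cmax,ss on first dose: D_load = D_maint·R ≈ 65 × 1.14286 ≈ 74.29 mg.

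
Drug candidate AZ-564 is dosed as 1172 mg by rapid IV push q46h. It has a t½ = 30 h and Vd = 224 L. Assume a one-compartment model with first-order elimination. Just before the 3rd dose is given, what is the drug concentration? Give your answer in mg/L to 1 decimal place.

2.4 mg/L

f = (1/2)^(τ/t½) = (1/2)^(46/30) ≈ 0.3455.
C₀ = D/Vd = 1172/224 ≈ 5.232 mg/L.
Before the 3rd dose, 2 doses have been given. Superposition: Cmin = C₀·(f + f²).
≈ 5.232 × (0.3455 + 0.1194) ≈ 5.232 × 0.4649 ≈ 2.432 mg/L.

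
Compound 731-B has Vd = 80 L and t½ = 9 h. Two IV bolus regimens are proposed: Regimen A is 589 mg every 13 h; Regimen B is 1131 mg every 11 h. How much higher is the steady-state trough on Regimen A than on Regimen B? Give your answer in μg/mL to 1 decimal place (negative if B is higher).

-6.3 μg/mL

Regimen A: f = (1/2)^(13/9) ≈ 0.3674; Cmin,ss = (589/80)·f/(1−f) ≈ 4.276 μg/mL.
Regimen B: f = (1/2)^(11/9) ≈ 0.4286; Cmin,ss = (1131/80)·f/(1−f) ≈ 10.604 μg/mL.
Difference ≈ 4.276 − 10.604 ≈ -6.328 μg/mL.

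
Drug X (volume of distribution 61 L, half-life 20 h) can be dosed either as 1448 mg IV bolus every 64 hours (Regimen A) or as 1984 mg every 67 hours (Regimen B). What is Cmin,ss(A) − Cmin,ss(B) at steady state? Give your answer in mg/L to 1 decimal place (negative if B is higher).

-0.6 mg/L

Regimen A: f = (1/2)^(64/20) ≈ 0.1088; Cmin,ss = (1448/61)·f/(1−f) ≈ 2.898 mg/L.
Regimen B: f = (1/2)^(67/20) ≈ 0.0981; Cmin,ss = (1984/61)·f/(1−f) ≈ 3.538 mg/L.
Difference ≈ 2.898 − 3.538 ≈ -0.640 mg/L.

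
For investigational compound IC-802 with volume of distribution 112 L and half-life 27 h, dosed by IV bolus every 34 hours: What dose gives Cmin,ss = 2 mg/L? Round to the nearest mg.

312 mg

τ/t½ = 34/27 ≈ 1.2593, so f = (1/2)^(34/27) ≈ 0.417758.
Cmin,ss = (D/Vd)·f/(1−f), so D = Cmin,ss·Vd·(1−f)/f.
D = 2 × 112 × (1−f)/f ≈ 2 × 112 × 1.39373 ≈ 312.20 mg.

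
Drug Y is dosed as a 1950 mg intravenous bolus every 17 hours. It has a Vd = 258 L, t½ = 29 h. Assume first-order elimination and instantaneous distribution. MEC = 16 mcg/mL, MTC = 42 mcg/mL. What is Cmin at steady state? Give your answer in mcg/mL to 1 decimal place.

τ/t½ = 17/29 ≈ 0.58621, so fraction remaining f = (1/2)^(17/29) ≈ 0.6661.
Each bolus raises the concentration by D/Vd = 1950/258 ≈ 7.558 mcg/mL.
Steady-state trough Cmin,ss = C₀·f/(1−f) ≈ 7.558 × 0.6661/0.3339 ≈ 15.078 mcg/mL.
Trough 15.1 mcg/mL vs MEC 16 mcg/mL: subtherapeutic.

15.1 mcg/mL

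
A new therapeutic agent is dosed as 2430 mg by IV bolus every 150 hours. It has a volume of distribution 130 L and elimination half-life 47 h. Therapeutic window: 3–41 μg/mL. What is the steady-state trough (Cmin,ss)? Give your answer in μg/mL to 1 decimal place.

2.3 μg/mL

Over one 150-h interval, 150/47 ≈ 3.1915 half-lives elapse, leaving f ≈ 0.1095 of each dose.
Accumulation ratio R = 1/(1 − f) ≈ 1/0.8905 ≈ 1.1230.
Single-dose peak C₀ = D/Vd = 2430/130 ≈ 18.692 μg/mL.
Cmax,ss = C₀/(1 − f) ≈ 18.692/0.8905 ≈ 20.990 μg/mL.
One interval later, Cmin,ss = Cmax,ss·e^(−kτ) ≈ 20.990 × 0.1095 ≈ 2.298 μg/mL.
Trough 2.3 μg/mL vs MEC 3 μg/mL: subtherapeutic.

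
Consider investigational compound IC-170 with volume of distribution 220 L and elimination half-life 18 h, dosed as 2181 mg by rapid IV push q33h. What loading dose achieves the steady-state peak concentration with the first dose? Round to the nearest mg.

f = (1/2)^(33/18) ≈ 0.280616; accumulation ratio R = 1/(1−f) ≈ 1.39008.
Loading dose to hit Cmax,ss on first dose: D_load = D_maint·R ≈ 2181 × 1.39008 ≈ 3031.76 mg.

3032 mg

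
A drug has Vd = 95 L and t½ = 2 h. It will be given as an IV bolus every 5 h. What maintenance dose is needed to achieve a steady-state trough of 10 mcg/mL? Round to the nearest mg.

τ/t½ = 5/2 ≈ 2.5, so f = (1/2)^(5/2) ≈ 0.176777.
Cmin,ss = (D/Vd)·f/(1−f), so D = Cmin,ss·Vd·(1−f)/f.
D = 10 × 95 × (1−f)/f ≈ 10 × 95 × 4.65684 ≈ 4424.00 mg.

4424 mg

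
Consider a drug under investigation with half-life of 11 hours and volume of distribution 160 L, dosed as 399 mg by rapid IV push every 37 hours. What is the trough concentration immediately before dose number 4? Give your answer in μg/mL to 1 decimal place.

0.3 μg/mL

f = (1/2)^(τ/t½) = (1/2)^(37/11) ≈ 0.0972.
C₀ = D/Vd = 399/160 ≈ 2.494 μg/mL.
Before the 4th dose, 3 doses have been given. Superposition: Cmin = C₀·(f + f² + … + f^3).
≈ 2.494 × (0.0972 + 0.0094 + 0.0009) ≈ 2.494 × 0.1075 ≈ 0.268 μg/mL.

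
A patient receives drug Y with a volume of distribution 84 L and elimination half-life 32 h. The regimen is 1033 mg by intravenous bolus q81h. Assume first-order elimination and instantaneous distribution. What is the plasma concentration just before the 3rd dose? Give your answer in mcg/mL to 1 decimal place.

f = (1/2)^(τ/t½) = (1/2)^(81/32) ≈ 0.1730.
C₀ = D/Vd = 1033/84 ≈ 12.298 mcg/mL.
Before the 3rd dose, 2 doses have been given. Superposition: Cmin = C₀·(f + f²).
≈ 12.298 × (0.1730 + 0.0299) ≈ 12.298 × 0.2029 ≈ 2.495 mcg/mL.

2.5 mcg/mL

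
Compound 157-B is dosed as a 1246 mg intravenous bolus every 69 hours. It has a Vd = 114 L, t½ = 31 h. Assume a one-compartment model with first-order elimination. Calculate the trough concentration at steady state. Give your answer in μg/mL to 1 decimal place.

3.0 μg/mL

τ/t½ = 69/31 ≈ 2.2258, so fraction remaining f = (1/2)^(69/31) ≈ 0.2138.
Accumulation ratio R = 1/(1 − f) ≈ 1/0.7862 ≈ 1.2719.
Each bolus raises the concentration by D/Vd = 1246/114 ≈ 10.930 μg/mL.
Steady-state peak Cmax,ss = C₀·R ≈ 10.930 × 1.2719 ≈ 13.902 μg/mL.
One interval later, Cmin,ss = Cmax,ss·e^(−kτ) ≈ 13.902 × 0.2138 ≈ 2.972 μg/mL.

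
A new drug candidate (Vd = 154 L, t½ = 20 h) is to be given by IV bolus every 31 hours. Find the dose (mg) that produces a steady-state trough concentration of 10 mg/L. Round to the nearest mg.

2969 mg

τ/t½ = 31/20 ≈ 1.55, so f = (1/2)^(31/20) ≈ 0.341510.
Cmin,ss = (D/Vd)·f/(1−f), so D = Cmin,ss·Vd·(1−f)/f.
D = 10 × 154 × (1−f)/f ≈ 10 × 154 × 1.92817 ≈ 2969.38 mg.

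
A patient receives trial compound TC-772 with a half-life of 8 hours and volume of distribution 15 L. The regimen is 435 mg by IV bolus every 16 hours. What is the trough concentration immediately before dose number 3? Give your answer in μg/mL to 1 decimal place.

f = (1/2)^(τ/t½) = (1/2)^(16/8) ≈ 0.2500.
C₀ = D/Vd = 435/15 ≈ 29.000 μg/mL.
Before the 3rd dose, 2 doses have been given. Superposition: Cmin = C₀·(f + f²).
≈ 29.000 × (0.2500 + 0.0625) ≈ 29.000 × 0.3125 ≈ 9.062 μg/mL.

9.1 μg/mL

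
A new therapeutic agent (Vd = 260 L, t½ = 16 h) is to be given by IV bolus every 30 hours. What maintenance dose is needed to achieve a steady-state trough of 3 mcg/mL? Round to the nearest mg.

τ/t½ = 30/16 ≈ 1.875, so f = (1/2)^(30/16) ≈ 0.272627.
Cmin,ss = (D/Vd)·f/(1−f), so D = Cmin,ss·Vd·(1−f)/f.
D = 3 × 260 × (1−f)/f ≈ 3 × 260 × 2.66802 ≈ 2081.06 mg.

2081 mg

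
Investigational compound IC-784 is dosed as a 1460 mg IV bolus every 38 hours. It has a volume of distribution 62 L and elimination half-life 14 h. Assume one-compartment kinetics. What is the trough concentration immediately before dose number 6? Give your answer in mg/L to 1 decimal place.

f = (1/2)^(τ/t½) = (1/2)^(38/14) ≈ 0.1524.
C₀ = D/Vd = 1460/62 ≈ 23.548 mg/L.
Before the 6th dose, 5 doses have been given. Superposition: Cmin = C₀·(f + f² + … + f^5).
≈ 23.548 × (0.1524 + 0.0232 + 0.0035 + 0.0005 + 0.0001) ≈ 23.548 × 0.1797 ≈ 4.232 mg/L.

4.2 mg/L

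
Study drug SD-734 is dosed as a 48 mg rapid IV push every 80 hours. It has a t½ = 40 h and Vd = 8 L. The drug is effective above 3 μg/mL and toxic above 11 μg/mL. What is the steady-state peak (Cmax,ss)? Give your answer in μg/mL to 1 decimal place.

8.0 μg/mL

The dosing interval is 2 half-lives, so f = 2^(−2) = 0.25.
At steady state, R = 1/(1 − 0.25) = 4/3.
Single-dose peak C₀ = D/Vd = 48/8 = 6 μg/mL.
Steady-state peak Cmax,ss = C₀·R = 6 × 4/3 ≈ 8.000 μg/mL.
Peak 8.0 μg/mL vs MTC 11 μg/mL: below toxic threshold.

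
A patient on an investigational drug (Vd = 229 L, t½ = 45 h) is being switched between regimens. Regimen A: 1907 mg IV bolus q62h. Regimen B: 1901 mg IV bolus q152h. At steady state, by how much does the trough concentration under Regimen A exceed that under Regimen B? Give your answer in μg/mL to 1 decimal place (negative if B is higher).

4.3 μg/mL

Regimen A: f = (1/2)^(62/45) ≈ 0.3848; Cmin,ss = (1907/229)·f/(1−f) ≈ 5.209 μg/mL.
Regimen B: f = (1/2)^(152/45) ≈ 0.0962; Cmin,ss = (1901/229)·f/(1−f) ≈ 0.884 μg/mL.
Difference ≈ 5.209 − 0.884 ≈ 4.325 μg/mL.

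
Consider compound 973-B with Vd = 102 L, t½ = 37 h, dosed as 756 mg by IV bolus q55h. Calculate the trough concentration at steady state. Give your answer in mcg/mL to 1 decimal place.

4.1 mcg/mL

Over one 55-h interval, 55/37 ≈ 1.4865 half-lives elapse, leaving f ≈ 0.3569 of each dose.
Accumulation ratio R = 1/(1 − f) ≈ 1/0.6431 ≈ 1.5550.
Single-dose peak C₀ = D/Vd = 756/102 ≈ 7.412 mcg/mL.
Steady-state peak Cmax,ss = C₀·R ≈ 7.412 × 1.5550 ≈ 11.526 mcg/mL.
One interval later, Cmin,ss = Cmax,ss·e^(−kτ) ≈ 11.526 × 0.3569 ≈ 4.114 mcg/mL.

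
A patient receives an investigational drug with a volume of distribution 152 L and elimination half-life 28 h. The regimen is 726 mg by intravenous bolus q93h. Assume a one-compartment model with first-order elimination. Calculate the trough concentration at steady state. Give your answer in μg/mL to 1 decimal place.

τ/t½ = 93/28 ≈ 3.3214, so fraction remaining f = (1/2)^(93/28) ≈ 0.1000.
Accumulation ratio R = 1/(1 − f) ≈ 1/0.9000 ≈ 1.1111.
Each bolus raises the concentration by D/Vd = 726/152 ≈ 4.776 μg/mL.
Steady-state peak Cmax,ss = C₀·R ≈ 4.776 × 1.1111 ≈ 5.307 μg/mL.
Steady-state trough Cmin,ss = Cmax,ss·f ≈ 5.307 × 0.1000 ≈ 0.531 μg/mL.

0.5 μg/mL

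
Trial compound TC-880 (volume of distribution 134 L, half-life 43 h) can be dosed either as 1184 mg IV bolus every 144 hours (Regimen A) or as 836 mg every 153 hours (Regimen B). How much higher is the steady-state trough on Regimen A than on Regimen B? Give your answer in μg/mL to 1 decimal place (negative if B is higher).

0.4 μg/mL

Regimen A: f = (1/2)^(144/43) ≈ 0.0982; Cmin,ss = (1184/134)·f/(1−f) ≈ 0.962 μg/mL.
Regimen B: f = (1/2)^(153/43) ≈ 0.0849; Cmin,ss = (836/134)·f/(1−f) ≈ 0.579 μg/mL.
Difference ≈ 0.962 − 0.579 ≈ 0.383 μg/mL.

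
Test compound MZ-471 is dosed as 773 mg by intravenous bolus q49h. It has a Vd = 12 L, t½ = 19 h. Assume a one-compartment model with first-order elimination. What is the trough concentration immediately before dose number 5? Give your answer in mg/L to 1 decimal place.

12.9 mg/L

f = (1/2)^(τ/t½) = (1/2)^(49/19) ≈ 0.1674.
C₀ = D/Vd = 773/12 ≈ 64.417 mg/L.
Before the 5th dose, 4 doses have been given. Superposition: Cmin = C₀·(f + f² + … + f^4).
≈ 64.417 × (0.1674 + 0.0280 + 0.0047 + 0.0008) ≈ 64.417 × 0.2009 ≈ 12.941 mg/L.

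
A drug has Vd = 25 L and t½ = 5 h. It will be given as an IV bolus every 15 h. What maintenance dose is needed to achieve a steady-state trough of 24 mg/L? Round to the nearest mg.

τ/t½ = 15/5 ≈ 3, so f = (1/2)^(15/5) ≈ 0.125000.
Cmin,ss = (D/Vd)·f/(1−f), so D = Cmin,ss·Vd·(1−f)/f.
D = 24 × 25 × (1−f)/f ≈ 24 × 25 × 7.00000 ≈ 4200.00 mg.

4200 mg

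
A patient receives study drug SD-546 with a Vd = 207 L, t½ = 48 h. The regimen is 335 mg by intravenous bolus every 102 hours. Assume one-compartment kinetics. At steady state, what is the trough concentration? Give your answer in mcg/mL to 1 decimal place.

0.5 mcg/mL

Over one 102-h interval, 102/48 ≈ 2.125 half-lives elapse, leaving f ≈ 0.2293 of each dose.
Each bolus raises the concentration by D/Vd = 335/207 ≈ 1.618 mcg/mL.
Steady-state trough Cmin,ss = C₀·f/(1−f) ≈ 1.618 × 0.2293/0.7707 ≈ 0.481 mcg/mL.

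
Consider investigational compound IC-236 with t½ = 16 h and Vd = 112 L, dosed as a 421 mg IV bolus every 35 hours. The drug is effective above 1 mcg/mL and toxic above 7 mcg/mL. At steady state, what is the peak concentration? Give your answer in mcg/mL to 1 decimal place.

τ/t½ = 35/16 ≈ 2.1875, so fraction remaining f = (1/2)^(35/16) ≈ 0.2195.
Accumulation ratio R = 1/(1 − f) ≈ 1/0.7805 ≈ 1.2812.
Single-dose peak C₀ = D/Vd = 421/112 ≈ 3.759 mcg/mL.
Cmax,ss = C₀/(1 − f) ≈ 3.759/0.7805 ≈ 4.816 mcg/mL.
Peak 4.8 mcg/mL vs MTC 7 mcg/mL: below toxic threshold.

4.8 mcg/mL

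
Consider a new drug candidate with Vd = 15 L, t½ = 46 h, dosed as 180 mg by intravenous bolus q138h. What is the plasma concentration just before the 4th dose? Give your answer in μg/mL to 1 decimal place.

f = (1/2)^(τ/t½) = (1/2)^(138/46) ≈ 0.1250.
C₀ = D/Vd = 180/15 ≈ 12.000 μg/mL.
Before the 4th dose, 3 doses have been given. Superposition: Cmin = C₀·(f + f² + … + f^3).
≈ 12.000 × (0.1250 + 0.0156 + 0.0020) ≈ 12.000 × 0.1426 ≈ 1.711 μg/mL.

1.7 μg/mL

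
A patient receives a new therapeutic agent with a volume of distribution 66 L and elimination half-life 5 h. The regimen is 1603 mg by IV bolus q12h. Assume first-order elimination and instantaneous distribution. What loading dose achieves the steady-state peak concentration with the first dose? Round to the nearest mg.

f = (1/2)^(12/5) ≈ 0.189465; accumulation ratio R = 1/(1−f) ≈ 1.23375.
Loading dose to hit Cmax,ss on first dose: D_load = D_maint·R ≈ 1603 × 1.23375 ≈ 1977.70 mg.

1978 mg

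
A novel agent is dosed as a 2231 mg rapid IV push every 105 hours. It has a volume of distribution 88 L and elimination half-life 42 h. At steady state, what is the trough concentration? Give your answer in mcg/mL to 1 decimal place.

5.4 mcg/mL

k = ln2/t½ = ln2/42 ≈ 0.016504 h⁻¹; fraction remaining f = e^(−kτ) = e^(−0.016504×105) ≈ 0.1768.
Accumulation ratio R = 1/(1 − f) ≈ 1/0.8232 ≈ 1.2148.
Single-dose peak C₀ = D/Vd = 2231/88 ≈ 25.352 mcg/mL.
Cmax,ss = C₀/(1 − f) ≈ 25.352/0.8232 ≈ 30.797 mcg/mL.
One interval later, Cmin,ss = Cmax,ss·e^(−kτ) ≈ 30.797 × 0.1768 ≈ 5.445 mcg/mL.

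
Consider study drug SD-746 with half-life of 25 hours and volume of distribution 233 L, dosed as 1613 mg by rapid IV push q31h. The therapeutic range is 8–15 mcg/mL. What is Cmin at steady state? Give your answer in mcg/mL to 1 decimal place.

5.1 mcg/mL

k = ln2/t½ = ln2/25 ≈ 0.027726 h⁻¹; fraction remaining f = e^(−kτ) = e^(−0.027726×31) ≈ 0.4234.
Accumulation ratio R = 1/(1 − f) ≈ 1/0.5766 ≈ 1.7343.
Single-dose peak C₀ = D/Vd = 1613/233 ≈ 6.923 mcg/mL.
Steady-state peak Cmax,ss = C₀·R ≈ 6.923 × 1.7343 ≈ 12.007 mcg/mL.
One interval later, Cmin,ss = Cmax,ss·e^(−kτ) ≈ 12.007 × 0.4234 ≈ 5.084 mcg/mL.
Trough 5.1 mcg/mL vs MEC 8 mcg/mL: subtherapeutic.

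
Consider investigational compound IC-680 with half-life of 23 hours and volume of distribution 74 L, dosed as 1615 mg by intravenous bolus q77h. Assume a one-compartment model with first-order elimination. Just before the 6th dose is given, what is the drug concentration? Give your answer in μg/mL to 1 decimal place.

f = (1/2)^(τ/t½) = (1/2)^(77/23) ≈ 0.0982.
C₀ = D/Vd = 1615/74 ≈ 21.824 μg/mL.
Before the 6th dose, 5 doses have been given. Superposition: Cmin = C₀·(f + f² + … + f^5).
≈ 21.824 × (0.0982 + 0.0096 + 0.0009 + 0.0001 + 0.0000) ≈ 21.824 × 0.1088 ≈ 2.374 μg/mL.

2.4 μg/mL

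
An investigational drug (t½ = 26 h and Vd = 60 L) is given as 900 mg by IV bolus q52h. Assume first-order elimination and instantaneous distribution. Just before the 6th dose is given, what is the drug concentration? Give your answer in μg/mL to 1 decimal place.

f = (1/2)^(τ/t½) = (1/2)^(52/26) ≈ 0.2500.
C₀ = D/Vd = 900/60 ≈ 15.000 μg/mL.
Before the 6th dose, 5 doses have been given. Superposition: Cmin = C₀·(f + f² + … + f^5).
≈ 15.000 × (0.2500 + 0.0625 + 0.0156 + 0.0039 + 0.0010) ≈ 15.000 × 0.3330 ≈ 4.995 μg/mL.

5.0 μg/mL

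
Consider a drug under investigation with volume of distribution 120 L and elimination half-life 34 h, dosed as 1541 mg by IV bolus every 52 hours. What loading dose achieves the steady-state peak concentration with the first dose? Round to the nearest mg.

f = (1/2)^(52/34) ≈ 0.346419; accumulation ratio R = 1/(1−f) ≈ 1.53003.
Loading dose to hit Cmax,ss on first dose: D_load = D_maint·R ≈ 1541 × 1.53003 ≈ 2357.78 mg.

2358 mg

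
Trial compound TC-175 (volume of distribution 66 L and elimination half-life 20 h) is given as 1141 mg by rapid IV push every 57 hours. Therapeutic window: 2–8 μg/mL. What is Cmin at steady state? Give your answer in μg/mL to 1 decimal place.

2.8 μg/mL

Over one 57-h interval, 57/20 ≈ 2.85 half-lives elapse, leaving f ≈ 0.1387 of each dose.
Each bolus raises the concentration by D/Vd = 1141/66 ≈ 17.288 μg/mL.
Steady-state trough Cmin,ss = C₀·f/(1−f) ≈ 17.288 × 0.1387/0.8613 ≈ 2.784 μg/mL.
Trough 2.8 μg/mL vs MEC 2 μg/mL: adequate.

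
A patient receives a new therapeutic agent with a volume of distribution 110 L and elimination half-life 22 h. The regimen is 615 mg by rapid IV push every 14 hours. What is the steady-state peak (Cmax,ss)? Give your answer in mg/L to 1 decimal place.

Over one 14-h interval, 14/22 ≈ 0.63636 half-lives elapse, leaving f ≈ 0.6433 of each dose.
Accumulation ratio R = 1/(1 − f) ≈ 1/0.3567 ≈ 2.8035.
Single-dose peak C₀ = D/Vd = 615/110 ≈ 5.591 mg/L.
Steady-state peak Cmax,ss = C₀·R ≈ 5.591 × 2.8035 ≈ 15.674 mg/L.

15.7 mg/L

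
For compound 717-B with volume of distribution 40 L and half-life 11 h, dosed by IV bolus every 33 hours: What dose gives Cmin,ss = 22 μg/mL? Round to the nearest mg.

6160 mg

τ/t½ = 33/11 ≈ 3, so f = (1/2)^(33/11) ≈ 0.125000.
Cmin,ss = (D/Vd)·f/(1−f), so D = Cmin,ss·Vd·(1−f)/f.
D = 22 × 40 × (1−f)/f ≈ 22 × 40 × 7.00000 ≈ 6160.00 mg.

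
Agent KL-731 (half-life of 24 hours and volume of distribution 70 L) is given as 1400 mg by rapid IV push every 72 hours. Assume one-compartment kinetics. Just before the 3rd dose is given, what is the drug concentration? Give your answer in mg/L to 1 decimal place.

2.8 mg/L

f = (1/2)^(τ/t½) = (1/2)^(72/24) ≈ 0.1250.
C₀ = D/Vd = 1400/70 ≈ 20.000 mg/L.
Before the 3rd dose, 2 doses have been given. Superposition: Cmin = C₀·(f + f²).
≈ 20.000 × (0.1250 + 0.0156) ≈ 20.000 × 0.1406 ≈ 2.812 mg/L.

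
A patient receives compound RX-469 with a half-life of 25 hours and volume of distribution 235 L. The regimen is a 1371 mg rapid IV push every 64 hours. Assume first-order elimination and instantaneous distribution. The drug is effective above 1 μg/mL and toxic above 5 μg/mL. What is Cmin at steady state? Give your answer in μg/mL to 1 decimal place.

1.2 μg/mL

τ/t½ = 64/25 ≈ 2.56, so fraction remaining f = (1/2)^(64/25) ≈ 0.1696.
Each bolus raises the concentration by D/Vd = 1371/235 ≈ 5.834 μg/mL.
Steady-state trough Cmin,ss = C₀·f/(1−f) ≈ 5.834 × 0.1696/0.8304 ≈ 1.192 μg/mL.
Trough 1.2 μg/mL vs MEC 1 μg/mL: adequate.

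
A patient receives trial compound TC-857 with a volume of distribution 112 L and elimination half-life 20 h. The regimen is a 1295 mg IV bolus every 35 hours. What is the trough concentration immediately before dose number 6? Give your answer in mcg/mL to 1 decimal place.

f = (1/2)^(τ/t½) = (1/2)^(35/20) ≈ 0.2973.
C₀ = D/Vd = 1295/112 ≈ 11.562 mcg/mL.
Before the 6th dose, 5 doses have been given. Superposition: Cmin = C₀·(f + f² + … + f^5).
≈ 11.562 × (0.2973 + 0.0884 + 0.0263 + 0.0078 + 0.0023) ≈ 11.562 × 0.4221 ≈ 4.880 mcg/mL.

4.9 mcg/mL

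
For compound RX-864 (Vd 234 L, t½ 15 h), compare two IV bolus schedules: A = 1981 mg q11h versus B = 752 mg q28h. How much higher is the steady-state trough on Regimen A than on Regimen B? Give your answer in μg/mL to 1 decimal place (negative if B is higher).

Regimen A: f = (1/2)^(11/15) ≈ 0.6015; Cmin,ss = (1981/234)·f/(1−f) ≈ 12.778 μg/mL.
Regimen B: f = (1/2)^(28/15) ≈ 0.2742; Cmin,ss = (752/234)·f/(1−f) ≈ 1.214 μg/mL.
Difference ≈ 12.778 − 1.214 ≈ 11.564 μg/mL.

11.6 μg/mL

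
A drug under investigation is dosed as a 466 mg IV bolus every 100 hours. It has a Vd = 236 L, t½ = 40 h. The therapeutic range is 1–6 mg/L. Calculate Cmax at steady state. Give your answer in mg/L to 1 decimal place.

Over one 100-h interval, 100/40 ≈ 2.5 half-lives elapse, leaving f ≈ 0.1768 of each dose.
At steady state, accumulation factor R = 1/(1 − e^(−kτ)) ≈ 1.2148.
Single-dose peak C₀ = D/Vd = 466/236 ≈ 1.975 mg/L.
Steady-state peak Cmax,ss = C₀·R ≈ 1.975 × 1.2148 ≈ 2.399 mg/L.
Peak 2.4 mg/L vs MTC 6 mg/L: below toxic threshold.

2.4 mg/L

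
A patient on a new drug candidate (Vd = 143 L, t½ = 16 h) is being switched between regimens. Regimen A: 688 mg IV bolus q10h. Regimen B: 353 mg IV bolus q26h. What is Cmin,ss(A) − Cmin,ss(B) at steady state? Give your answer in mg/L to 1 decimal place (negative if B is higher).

Regimen A: f = (1/2)^(10/16) ≈ 0.6484; Cmin,ss = (688/143)·f/(1−f) ≈ 8.873 mg/L.
Regimen B: f = (1/2)^(26/16) ≈ 0.3242; Cmin,ss = (353/143)·f/(1−f) ≈ 1.184 mg/L.
Difference ≈ 8.873 − 1.184 ≈ 7.689 mg/L.

7.7 mg/L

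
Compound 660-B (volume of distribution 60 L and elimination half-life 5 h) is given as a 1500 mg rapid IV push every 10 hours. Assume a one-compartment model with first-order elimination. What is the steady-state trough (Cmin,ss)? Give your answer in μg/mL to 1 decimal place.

The dosing interval is 2 half-lives, so f = 2^(−2) = 0.25.
At steady state, R = 1/(1 − 0.25) = 4/3.
Single-dose peak C₀ = D/Vd = 1500/60 = 25 μg/mL.
Steady-state peak Cmax,ss = C₀·R = 25 × 4/3 ≈ 33.333 μg/mL.
Steady-state trough Cmin,ss = Cmax,ss·f ≈ 33.333 × 0.25 ≈ 8.333 μg/mL.

8.3 μg/mL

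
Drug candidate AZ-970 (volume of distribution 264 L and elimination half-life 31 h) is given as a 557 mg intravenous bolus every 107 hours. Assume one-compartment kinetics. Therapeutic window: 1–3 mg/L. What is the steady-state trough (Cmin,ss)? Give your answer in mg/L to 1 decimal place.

0.2 mg/L

k = ln2/t½ = ln2/31 ≈ 0.022360 h⁻¹; fraction remaining f = e^(−kτ) = e^(−0.022360×107) ≈ 0.0914.
Accumulation ratio R = 1/(1 − f) ≈ 1/0.9086 ≈ 1.1006.
Each bolus raises the concentration by D/Vd = 557/264 ≈ 2.110 mg/L.
Steady-state peak Cmax,ss = C₀·R ≈ 2.110 × 1.1006 ≈ 2.322 mg/L.
Steady-state trough Cmin,ss = Cmax,ss·f ≈ 2.322 × 0.0914 ≈ 0.212 mg/L.
Trough 0.2 mg/L vs MEC 1 mg/L: subtherapeutic.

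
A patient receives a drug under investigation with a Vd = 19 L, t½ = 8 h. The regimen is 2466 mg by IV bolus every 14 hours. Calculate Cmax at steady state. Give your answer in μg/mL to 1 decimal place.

Over one 14-h interval, 14/8 ≈ 1.75 half-lives elapse, leaving f ≈ 0.2973 of each dose.
Accumulation ratio R = 1/(1 − f) ≈ 1/0.7027 ≈ 1.4231.
Single-dose peak C₀ = D/Vd = 2466/19 ≈ 129.789 μg/mL.
Steady-state peak Cmax,ss = C₀·R ≈ 129.789 × 1.4231 ≈ 184.703 μg/mL.

184.7 μg/mL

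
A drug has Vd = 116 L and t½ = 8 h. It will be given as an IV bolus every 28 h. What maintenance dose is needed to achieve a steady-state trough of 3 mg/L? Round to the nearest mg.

τ/t½ = 28/8 ≈ 3.5, so f = (1/2)^(28/8) ≈ 0.088388.
Cmin,ss = (D/Vd)·f/(1−f), so D = Cmin,ss·Vd·(1−f)/f.
D = 3 × 116 × (1−f)/f ≈ 3 × 116 × 10.31375 ≈ 3589.19 mg.

3589 mg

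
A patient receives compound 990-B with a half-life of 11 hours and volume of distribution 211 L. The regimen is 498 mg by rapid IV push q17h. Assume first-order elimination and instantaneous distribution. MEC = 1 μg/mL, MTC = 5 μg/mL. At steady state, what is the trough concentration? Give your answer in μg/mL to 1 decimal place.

1.2 μg/mL

τ/t½ = 17/11 ≈ 1.5455, so fraction remaining f = (1/2)^(17/11) ≈ 0.3426.
At steady state, accumulation factor R = 1/(1 − e^(−kτ)) ≈ 1.5211.
Single-dose peak C₀ = D/Vd = 498/211 ≈ 2.360 μg/mL.
Steady-state peak Cmax,ss = C₀·R ≈ 2.360 × 1.5211 ≈ 3.590 μg/mL.
Steady-state trough Cmin,ss = Cmax,ss·f ≈ 3.590 × 0.3426 ≈ 1.230 μg/mL.
Trough 1.2 μg/mL vs MEC 1 μg/mL: adequate.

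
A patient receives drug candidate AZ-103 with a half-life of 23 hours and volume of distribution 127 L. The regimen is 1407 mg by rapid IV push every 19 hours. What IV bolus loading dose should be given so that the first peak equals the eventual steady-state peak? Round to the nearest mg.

3227 mg

f = (1/2)^(19/23) ≈ 0.564057; accumulation ratio R = 1/(1−f) ≈ 2.29388.
Loading dose to hit Cmax,ss on first dose: D_load = D_maint·R ≈ 1407 × 2.29388 ≈ 3227.49 mg.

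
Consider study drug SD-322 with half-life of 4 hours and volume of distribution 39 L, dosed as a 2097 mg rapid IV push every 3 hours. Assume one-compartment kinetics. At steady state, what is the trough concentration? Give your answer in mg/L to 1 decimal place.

τ/t½ = 3/4 ≈ 0.75, so fraction remaining f = (1/2)^(3/4) ≈ 0.5946.
Each bolus raises the concentration by D/Vd = 2097/39 ≈ 53.769 mg/L.
Steady-state trough Cmin,ss = C₀·f/(1−f) ≈ 53.769 × 0.5946/0.4054 ≈ 78.863 mg/L.

78.9 mg/L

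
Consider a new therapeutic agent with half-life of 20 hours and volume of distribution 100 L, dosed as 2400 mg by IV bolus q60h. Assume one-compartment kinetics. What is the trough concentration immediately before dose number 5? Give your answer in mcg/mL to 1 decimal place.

3.4 mcg/mL

f = (1/2)^(τ/t½) = (1/2)^(60/20) ≈ 0.1250.
C₀ = D/Vd = 2400/100 ≈ 24.000 mcg/mL.
Before the 5th dose, 4 doses have been given. Superposition: Cmin = C₀·(f + f² + … + f^4).
≈ 24.000 × (0.1250 + 0.0156 + 0.0020 + 0.0002) ≈ 24.000 × 0.1428 ≈ 3.427 mcg/mL.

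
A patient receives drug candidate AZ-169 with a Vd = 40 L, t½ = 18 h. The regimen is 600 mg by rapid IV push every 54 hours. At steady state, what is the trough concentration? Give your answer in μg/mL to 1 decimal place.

2.1 μg/mL

The dosing interval is 3 half-lives, so f = 2^(−3) = 0.125.
Accumulation ratio R = 1/(1 − f) = 1/0.875 = 8/7.
Single-dose peak C₀ = D/Vd = 600/40 = 15 μg/mL.
Steady-state peak Cmax,ss = C₀·R = 15 × 8/7 ≈ 17.143 μg/mL.
Steady-state trough Cmin,ss = Cmax,ss·f ≈ 17.143 × 0.125 ≈ 2.143 μg/mL.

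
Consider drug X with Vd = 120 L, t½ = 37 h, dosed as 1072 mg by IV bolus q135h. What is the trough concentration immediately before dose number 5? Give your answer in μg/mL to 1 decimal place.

f = (1/2)^(τ/t½) = (1/2)^(135/37) ≈ 0.0797.
C₀ = D/Vd = 1072/120 ≈ 8.933 μg/mL.
Before the 5th dose, 4 doses have been given. Superposition: Cmin = C₀·(f + f² + … + f^4).
≈ 8.933 × (0.0797 + 0.0064 + 0.0005 + 0.0000) ≈ 8.933 × 0.0866 ≈ 0.774 μg/mL.

0.8 μg/mL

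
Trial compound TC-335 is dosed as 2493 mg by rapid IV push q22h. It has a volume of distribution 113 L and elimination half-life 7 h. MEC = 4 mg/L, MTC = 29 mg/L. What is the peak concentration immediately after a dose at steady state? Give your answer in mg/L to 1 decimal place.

24.9 mg/L

Over one 22-h interval, 22/7 ≈ 3.1429 half-lives elapse, leaving f ≈ 0.1132 of each dose.
Accumulation ratio R = 1/(1 − f) ≈ 1/0.8868 ≈ 1.1276.
Single-dose peak C₀ = D/Vd = 2493/113 ≈ 22.062 mg/L.
Steady-state peak Cmax,ss = C₀·R ≈ 22.062 × 1.1276 ≈ 24.877 mg/L.
Peak 24.9 mg/L vs MTC 29 mg/L: below toxic threshold.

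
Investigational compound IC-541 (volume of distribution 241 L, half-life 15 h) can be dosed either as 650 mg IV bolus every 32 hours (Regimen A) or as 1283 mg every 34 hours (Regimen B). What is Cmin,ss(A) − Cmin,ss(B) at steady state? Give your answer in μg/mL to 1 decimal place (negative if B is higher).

-0.6 μg/mL

Regimen A: f = (1/2)^(32/15) ≈ 0.2279; Cmin,ss = (650/241)·f/(1−f) ≈ 0.796 μg/mL.
Regimen B: f = (1/2)^(34/15) ≈ 0.2078; Cmin,ss = (1283/241)·f/(1−f) ≈ 1.396 μg/mL.
Difference ≈ 0.796 − 1.396 ≈ -0.600 μg/mL.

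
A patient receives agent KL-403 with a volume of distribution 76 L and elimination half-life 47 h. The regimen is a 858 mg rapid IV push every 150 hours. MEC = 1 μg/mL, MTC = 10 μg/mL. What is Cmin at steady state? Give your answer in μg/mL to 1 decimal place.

1.4 μg/mL

Over one 150-h interval, 150/47 ≈ 3.1915 half-lives elapse, leaving f ≈ 0.1095 of each dose.
Each bolus raises the concentration by D/Vd = 858/76 ≈ 11.289 μg/mL.
Steady-state trough Cmin,ss = C₀·f/(1−f) ≈ 11.289 × 0.1095/0.8905 ≈ 1.388 μg/mL.
Trough 1.4 μg/mL vs MEC 1 μg/mL: adequate.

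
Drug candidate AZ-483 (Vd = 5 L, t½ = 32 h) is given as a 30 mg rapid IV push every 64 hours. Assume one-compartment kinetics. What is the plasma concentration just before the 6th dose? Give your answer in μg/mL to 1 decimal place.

2.0 μg/mL

f = (1/2)^(τ/t½) = (1/2)^(64/32) ≈ 0.2500.
C₀ = D/Vd = 30/5 ≈ 6.000 μg/mL.
Before the 6th dose, 5 doses have been given. Superposition: Cmin = C₀·(f + f² + … + f^5).
≈ 6.000 × (0.2500 + 0.0625 + 0.0156 + 0.0039 + 0.0010) ≈ 6.000 × 0.3330 ≈ 1.998 μg/mL.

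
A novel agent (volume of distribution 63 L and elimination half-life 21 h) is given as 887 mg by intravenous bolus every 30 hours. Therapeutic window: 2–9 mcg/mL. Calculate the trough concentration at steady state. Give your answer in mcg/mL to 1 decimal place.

8.3 mcg/mL

τ/t½ = 30/21 ≈ 1.4286, so fraction remaining f = (1/2)^(30/21) ≈ 0.3715.
Accumulation ratio R = 1/(1 − f) ≈ 1/0.6285 ≈ 1.5911.
Single-dose peak C₀ = D/Vd = 887/63 ≈ 14.079 mcg/mL.
Steady-state peak Cmax,ss = C₀·R ≈ 14.079 × 1.5911 ≈ 22.401 mcg/mL.
Steady-state trough Cmin,ss = Cmax,ss·f ≈ 22.401 × 0.3715 ≈ 8.322 mcg/mL.
Trough 8.3 mcg/mL vs MEC 2 mcg/mL: adequate.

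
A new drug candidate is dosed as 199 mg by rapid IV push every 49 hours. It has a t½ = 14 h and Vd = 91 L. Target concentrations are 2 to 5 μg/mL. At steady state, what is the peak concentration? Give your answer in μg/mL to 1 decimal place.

2.4 μg/mL

Over one 49-h interval, 49/14 ≈ 3.5 half-lives elapse, leaving f ≈ 0.0884 of each dose.
Accumulation ratio R = 1/(1 − f) ≈ 1/0.9116 ≈ 1.0970.
Each bolus raises the concentration by D/Vd = 199/91 ≈ 2.187 μg/mL.
Steady-state peak Cmax,ss = C₀·R ≈ 2.187 × 1.0970 ≈ 2.399 μg/mL.
Peak 2.4 μg/mL vs MTC 5 μg/mL: below toxic threshold.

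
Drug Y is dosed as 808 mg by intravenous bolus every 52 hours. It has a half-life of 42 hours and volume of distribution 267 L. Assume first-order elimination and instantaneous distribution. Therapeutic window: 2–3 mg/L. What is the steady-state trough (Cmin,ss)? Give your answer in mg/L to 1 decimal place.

2.2 mg/L

τ/t½ = 52/42 ≈ 1.2381, so fraction remaining f = (1/2)^(52/42) ≈ 0.4239.
Each bolus raises the concentration by D/Vd = 808/267 ≈ 3.026 mg/L.
Steady-state trough Cmin,ss = C₀·f/(1−f) ≈ 3.026 × 0.4239/0.5761 ≈ 2.227 mg/L.
Trough 2.2 mg/L vs MEC 2 mg/L: adequate.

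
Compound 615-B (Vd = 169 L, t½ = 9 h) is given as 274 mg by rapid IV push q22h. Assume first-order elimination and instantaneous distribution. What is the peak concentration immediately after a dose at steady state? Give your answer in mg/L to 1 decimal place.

2.0 mg/L

Over one 22-h interval, 22/9 ≈ 2.4444 half-lives elapse, leaving f ≈ 0.1837 of each dose.
At steady state, accumulation factor R = 1/(1 − e^(−kτ)) ≈ 1.2250.
Single-dose peak C₀ = D/Vd = 274/169 ≈ 1.621 mg/L.
Steady-state peak Cmax,ss = C₀·R ≈ 1.621 × 1.2250 ≈ 1.986 mg/L.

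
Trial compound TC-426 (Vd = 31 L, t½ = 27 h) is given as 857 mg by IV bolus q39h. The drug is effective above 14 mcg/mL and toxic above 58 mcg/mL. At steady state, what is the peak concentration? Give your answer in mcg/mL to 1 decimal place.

43.7 mcg/mL

Over one 39-h interval, 39/27 ≈ 1.4444 half-lives elapse, leaving f ≈ 0.3674 of each dose.
At steady state, accumulation factor R = 1/(1 − e^(−kτ)) ≈ 1.5808.
Each bolus raises the concentration by D/Vd = 857/31 ≈ 27.645 mcg/mL.
Steady-state peak Cmax,ss = C₀·R ≈ 27.645 × 1.5808 ≈ 43.701 mcg/mL.
Peak 43.7 mcg/mL vs MTC 58 mcg/mL: below toxic threshold.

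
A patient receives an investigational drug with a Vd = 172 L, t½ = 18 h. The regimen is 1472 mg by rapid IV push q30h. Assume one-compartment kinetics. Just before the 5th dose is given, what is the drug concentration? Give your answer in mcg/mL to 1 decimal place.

3.9 mcg/mL

f = (1/2)^(τ/t½) = (1/2)^(30/18) ≈ 0.3150.
C₀ = D/Vd = 1472/172 ≈ 8.558 mcg/mL.
Before the 5th dose, 4 doses have been given. Superposition: Cmin = C₀·(f + f² + … + f^4).
≈ 8.558 × (0.3150 + 0.0992 + 0.0313 + 0.0098) ≈ 8.558 × 0.4553 ≈ 3.896 mcg/mL.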